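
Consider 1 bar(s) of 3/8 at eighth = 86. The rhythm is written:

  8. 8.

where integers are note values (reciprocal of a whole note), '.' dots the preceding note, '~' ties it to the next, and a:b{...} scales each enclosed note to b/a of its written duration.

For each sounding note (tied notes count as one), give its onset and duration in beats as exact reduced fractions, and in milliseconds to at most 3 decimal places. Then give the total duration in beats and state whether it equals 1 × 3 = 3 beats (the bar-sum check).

1) 0.0ms=0b +1046.512ms=3/2b
2) 1046.512ms=3/2b +1046.512ms=3/2b
Σ=3b of 3 (86bpm 3/8) — PASS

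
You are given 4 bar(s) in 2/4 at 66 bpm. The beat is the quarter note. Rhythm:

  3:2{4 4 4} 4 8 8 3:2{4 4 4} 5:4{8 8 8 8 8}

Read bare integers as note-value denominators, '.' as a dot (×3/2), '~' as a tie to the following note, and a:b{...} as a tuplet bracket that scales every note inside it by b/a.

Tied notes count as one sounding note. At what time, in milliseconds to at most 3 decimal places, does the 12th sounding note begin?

1. 0.0ms @ 0 + 606.061ms (2/3)
2. 606.061ms @ 2/3 + 606.061ms (2/3)
3. 1212.121ms @ 4/3 + 606.061ms (2/3)
4. 1818.182ms @ 2 + 909.091ms (1)
5. 2727.273ms @ 3 + 454.545ms (1/2)
6. 3181.818ms @ 7/2 + 454.545ms (1/2)
7. 3636.364ms @ 4 + 606.061ms (2/3)
8. 4242.424ms @ 14/3 + 606.061ms (2/3)
9. 4848.485ms @ 16/3 + 606.061ms (2/3)
10. 5454.545ms @ 6 + 363.636ms (2/5)
11. 5818.182ms @ 32/5 + 363.636ms (2/5)
12. 6181.818ms @ 34/5 + 363.636ms (2/5)
13. 6545.455ms @ 36/5 + 363.636ms (2/5)
14. 6909.091ms @ 38/5 + 363.636ms (2/5)

note 12 onset = 34/5b = 6181.818ms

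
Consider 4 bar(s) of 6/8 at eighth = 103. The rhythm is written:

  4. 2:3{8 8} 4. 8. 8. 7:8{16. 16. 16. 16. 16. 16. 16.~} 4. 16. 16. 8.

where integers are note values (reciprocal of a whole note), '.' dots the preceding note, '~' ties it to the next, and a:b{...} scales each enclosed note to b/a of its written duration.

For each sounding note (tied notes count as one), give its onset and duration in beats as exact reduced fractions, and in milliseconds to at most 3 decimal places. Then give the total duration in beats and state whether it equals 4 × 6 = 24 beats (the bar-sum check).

1) 0.0ms=0b +1747.573ms=3b
2) 1747.573ms=3b +873.786ms=3/2b
3) 2621.359ms=9/2b +873.786ms=3/2b
4) 3495.146ms=6b +1747.573ms=3b
5) 5242.718ms=9b +873.786ms=3/2b
6) 6116.505ms=21/2b +873.786ms=3/2b
7) 6990.291ms=12b +499.307ms=6/7b
8) 7489.598ms=90/7b +499.307ms=6/7b
9) 7988.904ms=96/7b +499.307ms=6/7b
10) 8488.211ms=102/7b +499.307ms=6/7b
11) 8987.517ms=108/7b +499.307ms=6/7b
12) 9486.824ms=114/7b +499.307ms=6/7b
13) 9986.13ms=120/7b +2246.879ms=27/7b
14) 12233.01ms=21b +436.893ms=3/4b
15) 12669.903ms=87/4b +436.893ms=3/4b
16) 13106.796ms=45/2b +873.786ms=3/2b
Σ=24b of 24 (103bpm 6/8) — PASS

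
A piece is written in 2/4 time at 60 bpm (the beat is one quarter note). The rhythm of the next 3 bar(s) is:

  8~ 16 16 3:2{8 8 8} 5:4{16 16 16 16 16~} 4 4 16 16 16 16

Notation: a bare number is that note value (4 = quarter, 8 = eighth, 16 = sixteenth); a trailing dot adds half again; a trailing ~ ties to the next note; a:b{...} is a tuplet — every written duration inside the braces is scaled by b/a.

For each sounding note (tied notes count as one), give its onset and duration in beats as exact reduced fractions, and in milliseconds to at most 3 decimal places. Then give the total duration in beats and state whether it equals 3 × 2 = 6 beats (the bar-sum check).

1) 0.0ms=0b +750.0ms=3/4b
2) 750.0ms=3/4b +250.0ms=1/4b
3) 1000.0ms=1b +333.333ms=1/3b
4) 1333.333ms=4/3b +333.333ms=1/3b
5) 1666.667ms=5/3b +333.333ms=1/3b
6) 2000.0ms=2b +200.0ms=1/5b
7) 2200.0ms=11/5b +200.0ms=1/5b
8) 2400.0ms=12/5b +200.0ms=1/5b
9) 2600.0ms=13/5b +200.0ms=1/5b
10) 2800.0ms=14/5b +1200.0ms=6/5b
11) 4000.0ms=4b +1000.0ms=1b
12) 5000.0ms=5b +250.0ms=1/4b
13) 5250.0ms=21/4b +250.0ms=1/4b
14) 5500.0ms=11/2b +250.0ms=1/4b
15) 5750.0ms=23/4b +250.0ms=1/4b
Σ=6b of 6 (60bpm 2/4) — PASS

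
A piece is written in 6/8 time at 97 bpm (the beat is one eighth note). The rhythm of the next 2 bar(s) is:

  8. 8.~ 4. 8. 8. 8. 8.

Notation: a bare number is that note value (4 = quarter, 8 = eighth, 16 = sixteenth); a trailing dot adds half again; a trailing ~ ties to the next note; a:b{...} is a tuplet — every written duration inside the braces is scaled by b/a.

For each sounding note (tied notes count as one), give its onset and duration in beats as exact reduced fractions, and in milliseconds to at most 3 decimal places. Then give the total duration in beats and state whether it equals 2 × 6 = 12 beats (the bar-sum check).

1) 0.0ms=0b +927.835ms=3/2b
2) 927.835ms=3/2b +2783.505ms=9/2b
3) 3711.34ms=6b +927.835ms=3/2b
4) 4639.175ms=15/2b +927.835ms=3/2b
5) 5567.01ms=9b +927.835ms=3/2b
6) 6494.845ms=21/2b +927.835ms=3/2b
Σ=12b of 12 (97bpm 6/8) — PASS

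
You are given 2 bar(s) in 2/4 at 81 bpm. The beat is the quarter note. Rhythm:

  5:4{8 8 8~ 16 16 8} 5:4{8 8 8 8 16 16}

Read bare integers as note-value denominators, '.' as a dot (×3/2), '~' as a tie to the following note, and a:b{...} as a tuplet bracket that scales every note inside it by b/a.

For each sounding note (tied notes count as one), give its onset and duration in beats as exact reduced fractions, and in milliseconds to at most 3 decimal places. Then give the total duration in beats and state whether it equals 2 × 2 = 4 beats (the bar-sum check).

1) 0.0ms=0b +296.296ms=2/5b
2) 296.296ms=2/5b +296.296ms=2/5b
3) 592.593ms=4/5b +444.444ms=3/5b
4) 1037.037ms=7/5b +148.148ms=1/5b
5) 1185.185ms=8/5b +296.296ms=2/5b
6) 1481.481ms=2b +296.296ms=2/5b
7) 1777.778ms=12/5b +296.296ms=2/5b
8) 2074.074ms=14/5b +296.296ms=2/5b
9) 2370.37ms=16/5b +296.296ms=2/5b
10) 2666.667ms=18/5b +148.148ms=1/5b
11) 2814.815ms=19/5b +148.148ms=1/5b
Σ=4b of 4 (81bpm 2/4) — PASS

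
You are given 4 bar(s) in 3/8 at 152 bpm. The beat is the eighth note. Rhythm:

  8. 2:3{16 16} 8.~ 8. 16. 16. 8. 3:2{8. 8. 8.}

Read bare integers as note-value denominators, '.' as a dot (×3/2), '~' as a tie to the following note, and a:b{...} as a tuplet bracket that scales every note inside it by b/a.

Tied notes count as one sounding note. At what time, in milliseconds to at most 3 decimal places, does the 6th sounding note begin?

note 6 onset = 27/4b = 2664.474ms

1. 0.0ms @ 0 + 592.105ms (3/2)
2. 592.105ms @ 3/2 + 296.053ms (3/4)
3. 888.158ms @ 9/4 + 296.053ms (3/4)
4. 1184.211ms @ 3 + 1184.211ms (3)
5. 2368.421ms @ 6 + 296.053ms (3/4)
6. 2664.474ms @ 27/4 + 296.053ms (3/4)
7. 2960.526ms @ 15/2 + 592.105ms (3/2)
8. 3552.632ms @ 9 + 394.737ms (1)
9. 3947.368ms @ 10 + 394.737ms (1)
10. 4342.105ms @ 11 + 394.737ms (1)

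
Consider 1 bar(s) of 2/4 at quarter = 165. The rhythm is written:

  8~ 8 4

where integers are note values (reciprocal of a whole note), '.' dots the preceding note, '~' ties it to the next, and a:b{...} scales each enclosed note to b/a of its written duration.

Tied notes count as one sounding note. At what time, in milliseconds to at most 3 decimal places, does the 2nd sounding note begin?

1. 0.0ms @ 0 + 363.636ms (1)
2. 363.636ms @ 1 + 363.636ms (1)

note 2 onset = 1b = 363.636ms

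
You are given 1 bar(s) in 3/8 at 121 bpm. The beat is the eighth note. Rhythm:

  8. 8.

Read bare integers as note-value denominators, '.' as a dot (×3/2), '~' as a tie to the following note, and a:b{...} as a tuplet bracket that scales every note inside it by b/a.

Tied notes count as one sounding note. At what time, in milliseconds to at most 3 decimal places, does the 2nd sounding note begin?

note 2 onset = 3/2b = 743.802ms

1. 0.0ms @ 0 + 743.802ms (3/2)
2. 743.802ms @ 3/2 + 743.802ms (3/2)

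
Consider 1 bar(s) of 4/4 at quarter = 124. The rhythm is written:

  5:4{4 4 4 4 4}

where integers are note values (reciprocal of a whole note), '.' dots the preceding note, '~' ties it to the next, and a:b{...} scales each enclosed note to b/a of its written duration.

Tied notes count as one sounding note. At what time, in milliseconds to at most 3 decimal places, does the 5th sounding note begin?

1. 0.0ms @ 0 + 387.097ms (4/5)
2. 387.097ms @ 4/5 + 387.097ms (4/5)
3. 774.194ms @ 8/5 + 387.097ms (4/5)
4. 1161.29ms @ 12/5 + 387.097ms (4/5)
5. 1548.387ms @ 16/5 + 387.097ms (4/5)

note 5 onset = 16/5b = 1548.387ms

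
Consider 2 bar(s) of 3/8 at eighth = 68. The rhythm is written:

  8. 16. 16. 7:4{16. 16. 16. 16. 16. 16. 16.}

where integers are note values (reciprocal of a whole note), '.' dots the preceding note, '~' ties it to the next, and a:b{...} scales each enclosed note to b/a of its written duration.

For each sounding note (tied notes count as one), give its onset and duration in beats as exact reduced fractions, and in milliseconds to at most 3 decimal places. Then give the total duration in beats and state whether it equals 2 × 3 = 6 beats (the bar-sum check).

1) 0.0ms=0b +1323.529ms=3/2b
2) 1323.529ms=3/2b +661.765ms=3/4b
3) 1985.294ms=9/4b +661.765ms=3/4b
4) 2647.059ms=3b +378.151ms=3/7b
5) 3025.21ms=24/7b +378.151ms=3/7b
6) 3403.361ms=27/7b +378.151ms=3/7b
7) 3781.513ms=30/7b +378.151ms=3/7b
8) 4159.664ms=33/7b +378.151ms=3/7b
9) 4537.815ms=36/7b +378.151ms=3/7b
10) 4915.966ms=39/7b +378.151ms=3/7b
Σ=6b of 6 (68bpm 3/8) — PASS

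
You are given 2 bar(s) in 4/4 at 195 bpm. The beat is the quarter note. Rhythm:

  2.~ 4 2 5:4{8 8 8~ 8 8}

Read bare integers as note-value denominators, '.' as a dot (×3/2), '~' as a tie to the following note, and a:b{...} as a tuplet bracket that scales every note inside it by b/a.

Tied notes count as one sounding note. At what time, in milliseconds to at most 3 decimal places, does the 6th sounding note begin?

1. 0.0ms @ 0 + 1230.769ms (4)
2. 1230.769ms @ 4 + 615.385ms (2)
3. 1846.154ms @ 6 + 123.077ms (2/5)
4. 1969.231ms @ 32/5 + 123.077ms (2/5)
5. 2092.308ms @ 34/5 + 246.154ms (4/5)
6. 2338.462ms @ 38/5 + 123.077ms (2/5)

note 6 onset = 38/5b = 2338.462ms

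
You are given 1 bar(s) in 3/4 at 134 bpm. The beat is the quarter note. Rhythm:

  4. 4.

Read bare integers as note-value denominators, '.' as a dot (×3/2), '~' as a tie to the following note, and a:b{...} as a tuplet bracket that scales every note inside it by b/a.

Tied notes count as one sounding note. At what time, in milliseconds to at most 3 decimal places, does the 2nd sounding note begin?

note 2 onset = 3/2b = 671.642ms

1. 0.0ms @ 0 + 671.642ms (3/2)
2. 671.642ms @ 3/2 + 671.642ms (3/2)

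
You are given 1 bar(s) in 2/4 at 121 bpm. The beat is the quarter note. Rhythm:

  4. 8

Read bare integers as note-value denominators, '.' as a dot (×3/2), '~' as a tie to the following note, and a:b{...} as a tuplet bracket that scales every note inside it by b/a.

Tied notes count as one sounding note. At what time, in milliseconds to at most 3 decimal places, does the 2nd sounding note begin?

1. 0.0ms @ 0 + 743.802ms (3/2)
2. 743.802ms @ 3/2 + 247.934ms (1/2)

note 2 onset = 3/2b = 743.802ms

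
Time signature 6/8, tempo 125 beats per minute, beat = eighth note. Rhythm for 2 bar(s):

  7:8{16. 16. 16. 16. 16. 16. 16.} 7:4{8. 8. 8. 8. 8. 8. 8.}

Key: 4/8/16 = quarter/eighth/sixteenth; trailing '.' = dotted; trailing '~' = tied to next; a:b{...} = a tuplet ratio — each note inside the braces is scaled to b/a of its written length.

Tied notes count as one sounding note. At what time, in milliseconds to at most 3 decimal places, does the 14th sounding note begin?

note 14 onset = 78/7b = 5348.571ms

1. 0.0ms @ 0 + 411.429ms (6/7)
2. 411.429ms @ 6/7 + 411.429ms (6/7)
3. 822.857ms @ 12/7 + 411.429ms (6/7)
4. 1234.286ms @ 18/7 + 411.429ms (6/7)
5. 1645.714ms @ 24/7 + 411.429ms (6/7)
6. 2057.143ms @ 30/7 + 411.429ms (6/7)
7. 2468.571ms @ 36/7 + 411.429ms (6/7)
8. 2880.0ms @ 6 + 411.429ms (6/7)
9. 3291.429ms @ 48/7 + 411.429ms (6/7)
10. 3702.857ms @ 54/7 + 411.429ms (6/7)
11. 4114.286ms @ 60/7 + 411.429ms (6/7)
12. 4525.714ms @ 66/7 + 411.429ms (6/7)
13. 4937.143ms @ 72/7 + 411.429ms (6/7)
14. 5348.571ms @ 78/7 + 411.429ms (6/7)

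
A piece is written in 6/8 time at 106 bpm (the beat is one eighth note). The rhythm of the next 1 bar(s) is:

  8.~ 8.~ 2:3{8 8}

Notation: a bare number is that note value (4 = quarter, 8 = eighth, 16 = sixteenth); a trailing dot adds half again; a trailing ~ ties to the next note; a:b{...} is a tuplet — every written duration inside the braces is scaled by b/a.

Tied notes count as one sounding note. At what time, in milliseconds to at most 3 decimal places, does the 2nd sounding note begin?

1. 0.0ms @ 0 + 2547.17ms (9/2)
2. 2547.17ms @ 9/2 + 849.057ms (3/2)

note 2 onset = 9/2b = 2547.17ms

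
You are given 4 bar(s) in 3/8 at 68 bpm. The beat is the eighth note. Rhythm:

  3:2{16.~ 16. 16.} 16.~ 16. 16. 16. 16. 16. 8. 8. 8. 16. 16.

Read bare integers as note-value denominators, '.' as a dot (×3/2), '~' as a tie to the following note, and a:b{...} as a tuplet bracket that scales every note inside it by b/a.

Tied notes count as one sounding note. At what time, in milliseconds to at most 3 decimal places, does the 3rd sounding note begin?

1. 0.0ms @ 0 + 882.353ms (1)
2. 882.353ms @ 1 + 441.176ms (1/2)
3. 1323.529ms @ 3/2 + 1323.529ms (3/2)
4. 2647.059ms @ 3 + 661.765ms (3/4)
5. 3308.824ms @ 15/4 + 661.765ms (3/4)
6. 3970.588ms @ 9/2 + 661.765ms (3/4)
7. 4632.353ms @ 21/4 + 661.765ms (3/4)
8. 5294.118ms @ 6 + 1323.529ms (3/2)
9. 6617.647ms @ 15/2 + 1323.529ms (3/2)
10. 7941.176ms @ 9 + 1323.529ms (3/2)
11. 9264.706ms @ 21/2 + 661.765ms (3/4)
12. 9926.471ms @ 45/4 + 661.765ms (3/4)

note 3 onset = 3/2b = 1323.529ms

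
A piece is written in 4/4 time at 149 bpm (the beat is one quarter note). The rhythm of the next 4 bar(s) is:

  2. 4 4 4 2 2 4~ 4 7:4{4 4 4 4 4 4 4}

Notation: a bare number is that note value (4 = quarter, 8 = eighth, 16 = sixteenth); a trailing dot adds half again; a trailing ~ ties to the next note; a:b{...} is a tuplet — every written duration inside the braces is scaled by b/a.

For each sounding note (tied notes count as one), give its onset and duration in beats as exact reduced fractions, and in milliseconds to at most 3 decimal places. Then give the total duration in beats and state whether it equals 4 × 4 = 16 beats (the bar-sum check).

1) 0.0ms=0b +1208.054ms=3b
2) 1208.054ms=3b +402.685ms=1b
3) 1610.738ms=4b +402.685ms=1b
4) 2013.423ms=5b +402.685ms=1b
5) 2416.107ms=6b +805.369ms=2b
6) 3221.477ms=8b +805.369ms=2b
7) 4026.846ms=10b +805.369ms=2b
8) 4832.215ms=12b +230.105ms=4/7b
9) 5062.32ms=88/7b +230.105ms=4/7b
10) 5292.426ms=92/7b +230.105ms=4/7b
11) 5522.531ms=96/7b +230.105ms=4/7b
12) 5752.637ms=100/7b +230.105ms=4/7b
13) 5982.742ms=104/7b +230.105ms=4/7b
14) 6212.848ms=108/7b +230.105ms=4/7b
Σ=16b of 16 (149bpm 4/4) — PASS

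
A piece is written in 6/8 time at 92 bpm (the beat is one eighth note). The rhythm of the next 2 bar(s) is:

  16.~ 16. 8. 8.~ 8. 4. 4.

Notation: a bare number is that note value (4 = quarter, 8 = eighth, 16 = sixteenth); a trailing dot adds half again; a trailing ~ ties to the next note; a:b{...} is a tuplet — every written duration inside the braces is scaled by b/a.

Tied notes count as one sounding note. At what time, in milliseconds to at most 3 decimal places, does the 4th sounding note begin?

note 4 onset = 6b = 3913.043ms

1. 0.0ms @ 0 + 978.261ms (3/2)
2. 978.261ms @ 3/2 + 978.261ms (3/2)
3. 1956.522ms @ 3 + 1956.522ms (3)
4. 3913.043ms @ 6 + 1956.522ms (3)
5. 5869.565ms @ 9 + 1956.522ms (3)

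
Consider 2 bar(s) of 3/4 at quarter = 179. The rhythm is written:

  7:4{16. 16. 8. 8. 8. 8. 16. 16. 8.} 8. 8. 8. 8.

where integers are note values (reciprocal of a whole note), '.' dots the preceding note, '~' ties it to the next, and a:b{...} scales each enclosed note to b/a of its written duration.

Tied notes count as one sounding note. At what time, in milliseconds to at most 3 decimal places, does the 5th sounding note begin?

1. 0.0ms @ 0 + 71.828ms (3/14)
2. 71.828ms @ 3/14 + 71.828ms (3/14)
3. 143.655ms @ 3/7 + 143.655ms (3/7)
4. 287.31ms @ 6/7 + 143.655ms (3/7)
5. 430.966ms @ 9/7 + 143.655ms (3/7)
6. 574.621ms @ 12/7 + 143.655ms (3/7)
7. 718.276ms @ 15/7 + 71.828ms (3/14)
8. 790.104ms @ 33/14 + 71.828ms (3/14)
9. 861.931ms @ 18/7 + 143.655ms (3/7)
10. 1005.587ms @ 3 + 251.397ms (3/4)
11. 1256.983ms @ 15/4 + 251.397ms (3/4)
12. 1508.38ms @ 9/2 + 251.397ms (3/4)
13. 1759.777ms @ 21/4 + 251.397ms (3/4)

note 5 onset = 9/7b = 430.966ms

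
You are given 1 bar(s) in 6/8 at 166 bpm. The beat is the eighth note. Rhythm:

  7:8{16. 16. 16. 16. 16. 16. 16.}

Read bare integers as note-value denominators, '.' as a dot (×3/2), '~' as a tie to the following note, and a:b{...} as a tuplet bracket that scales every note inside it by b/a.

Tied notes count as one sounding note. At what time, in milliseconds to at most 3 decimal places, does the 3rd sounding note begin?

note 3 onset = 12/7b = 619.621ms

1. 0.0ms @ 0 + 309.811ms (6/7)
2. 309.811ms @ 6/7 + 309.811ms (6/7)
3. 619.621ms @ 12/7 + 309.811ms (6/7)
4. 929.432ms @ 18/7 + 309.811ms (6/7)
5. 1239.243ms @ 24/7 + 309.811ms (6/7)
6. 1549.053ms @ 30/7 + 309.811ms (6/7)
7. 1858.864ms @ 36/7 + 309.811ms (6/7)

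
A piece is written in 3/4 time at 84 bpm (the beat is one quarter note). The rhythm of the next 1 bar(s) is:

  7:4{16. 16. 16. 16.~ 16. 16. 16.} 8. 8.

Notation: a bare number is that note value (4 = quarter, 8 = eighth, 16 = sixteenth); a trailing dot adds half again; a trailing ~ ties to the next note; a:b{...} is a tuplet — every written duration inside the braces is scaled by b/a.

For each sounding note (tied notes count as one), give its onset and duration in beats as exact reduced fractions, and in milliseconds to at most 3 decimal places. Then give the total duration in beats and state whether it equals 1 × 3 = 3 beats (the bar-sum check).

1) 0.0ms=0b +153.061ms=3/14b
2) 153.061ms=3/14b +153.061ms=3/14b
3) 306.122ms=3/7b +153.061ms=3/14b
4) 459.184ms=9/14b +306.122ms=3/7b
5) 765.306ms=15/14b +153.061ms=3/14b
6) 918.367ms=9/7b +153.061ms=3/14b
7) 1071.429ms=3/2b +535.714ms=3/4b
8) 1607.143ms=9/4b +535.714ms=3/4b
Σ=3b of 3 (84bpm 3/4) — PASS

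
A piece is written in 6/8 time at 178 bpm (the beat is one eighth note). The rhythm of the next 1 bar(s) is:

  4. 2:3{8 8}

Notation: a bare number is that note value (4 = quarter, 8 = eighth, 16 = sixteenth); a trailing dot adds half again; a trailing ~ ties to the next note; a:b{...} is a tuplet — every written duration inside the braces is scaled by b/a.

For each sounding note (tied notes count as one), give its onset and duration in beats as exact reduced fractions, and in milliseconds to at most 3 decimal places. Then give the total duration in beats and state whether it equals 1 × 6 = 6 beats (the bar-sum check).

1) 0.0ms=0b +1011.236ms=3b
2) 1011.236ms=3b +505.618ms=3/2b
3) 1516.854ms=9/2b +505.618ms=3/2b
Σ=6b of 6 (178bpm 6/8) — PASS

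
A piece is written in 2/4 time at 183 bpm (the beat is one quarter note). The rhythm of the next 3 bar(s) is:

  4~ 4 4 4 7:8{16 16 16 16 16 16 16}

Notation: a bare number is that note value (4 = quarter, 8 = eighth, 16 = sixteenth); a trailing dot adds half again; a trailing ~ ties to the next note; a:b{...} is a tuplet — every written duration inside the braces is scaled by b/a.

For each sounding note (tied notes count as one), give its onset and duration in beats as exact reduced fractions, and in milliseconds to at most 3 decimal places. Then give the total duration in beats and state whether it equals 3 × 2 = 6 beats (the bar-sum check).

1) 0.0ms=0b +655.738ms=2b
2) 655.738ms=2b +327.869ms=1b
3) 983.607ms=3b +327.869ms=1b
4) 1311.475ms=4b +93.677ms=2/7b
5) 1405.152ms=30/7b +93.677ms=2/7b
6) 1498.829ms=32/7b +93.677ms=2/7b
7) 1592.506ms=34/7b +93.677ms=2/7b
8) 1686.183ms=36/7b +93.677ms=2/7b
9) 1779.859ms=38/7b +93.677ms=2/7b
10) 1873.536ms=40/7b +93.677ms=2/7b
Σ=6b of 6 (183bpm 2/4) — PASS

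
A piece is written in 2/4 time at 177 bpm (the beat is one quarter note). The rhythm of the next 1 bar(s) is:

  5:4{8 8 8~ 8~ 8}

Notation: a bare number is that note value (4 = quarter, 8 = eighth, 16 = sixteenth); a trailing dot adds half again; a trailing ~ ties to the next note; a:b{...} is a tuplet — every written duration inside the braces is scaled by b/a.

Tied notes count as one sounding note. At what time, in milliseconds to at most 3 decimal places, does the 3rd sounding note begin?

note 3 onset = 4/5b = 271.186ms

1. 0.0ms @ 0 + 135.593ms (2/5)
2. 135.593ms @ 2/5 + 135.593ms (2/5)
3. 271.186ms @ 4/5 + 406.78ms (6/5)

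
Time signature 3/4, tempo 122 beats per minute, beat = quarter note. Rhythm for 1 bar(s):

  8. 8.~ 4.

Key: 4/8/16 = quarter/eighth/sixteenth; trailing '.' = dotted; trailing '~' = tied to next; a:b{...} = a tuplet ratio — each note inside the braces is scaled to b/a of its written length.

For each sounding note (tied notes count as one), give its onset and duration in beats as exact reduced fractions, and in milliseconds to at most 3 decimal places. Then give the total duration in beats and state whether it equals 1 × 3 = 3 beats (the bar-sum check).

1) 0.0ms=0b +368.852ms=3/4b
2) 368.852ms=3/4b +1106.557ms=9/4b
Σ=3b of 3 (122bpm 3/4) — PASS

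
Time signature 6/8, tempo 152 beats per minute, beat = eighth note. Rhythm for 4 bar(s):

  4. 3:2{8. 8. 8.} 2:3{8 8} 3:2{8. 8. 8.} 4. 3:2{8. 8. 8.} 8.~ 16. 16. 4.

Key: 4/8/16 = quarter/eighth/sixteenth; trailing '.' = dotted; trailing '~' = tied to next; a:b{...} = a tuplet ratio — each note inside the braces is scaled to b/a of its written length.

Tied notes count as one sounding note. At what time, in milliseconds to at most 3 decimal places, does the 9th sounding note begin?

1. 0.0ms @ 0 + 1184.211ms (3)
2. 1184.211ms @ 3 + 394.737ms (1)
3. 1578.947ms @ 4 + 394.737ms (1)
4. 1973.684ms @ 5 + 394.737ms (1)
5. 2368.421ms @ 6 + 592.105ms (3/2)
6. 2960.526ms @ 15/2 + 592.105ms (3/2)
7. 3552.632ms @ 9 + 394.737ms (1)
8. 3947.368ms @ 10 + 394.737ms (1)
9. 4342.105ms @ 11 + 394.737ms (1)
10. 4736.842ms @ 12 + 1184.211ms (3)
11. 5921.053ms @ 15 + 394.737ms (1)
12. 6315.789ms @ 16 + 394.737ms (1)
13. 6710.526ms @ 17 + 394.737ms (1)
14. 7105.263ms @ 18 + 888.158ms (9/4)
15. 7993.421ms @ 81/4 + 296.053ms (3/4)
16. 8289.474ms @ 21 + 1184.211ms (3)

note 9 onset = 11b = 4342.105ms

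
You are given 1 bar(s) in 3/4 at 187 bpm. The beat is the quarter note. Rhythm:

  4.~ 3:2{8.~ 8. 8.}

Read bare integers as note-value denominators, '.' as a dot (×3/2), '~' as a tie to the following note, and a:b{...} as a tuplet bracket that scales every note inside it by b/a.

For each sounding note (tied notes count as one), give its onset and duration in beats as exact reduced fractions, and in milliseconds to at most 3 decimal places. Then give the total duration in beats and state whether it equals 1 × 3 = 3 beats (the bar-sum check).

1) 0.0ms=0b +802.139ms=5/2b
2) 802.139ms=5/2b +160.428ms=1/2b
Σ=3b of 3 (187bpm 3/4) — PASS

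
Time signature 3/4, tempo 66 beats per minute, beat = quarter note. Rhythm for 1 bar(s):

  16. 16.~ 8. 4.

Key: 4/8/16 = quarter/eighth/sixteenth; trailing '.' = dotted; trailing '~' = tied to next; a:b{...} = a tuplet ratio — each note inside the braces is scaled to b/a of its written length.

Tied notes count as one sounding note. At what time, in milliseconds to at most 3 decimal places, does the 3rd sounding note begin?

1. 0.0ms @ 0 + 340.909ms (3/8)
2. 340.909ms @ 3/8 + 1022.727ms (9/8)
3. 1363.636ms @ 3/2 + 1363.636ms (3/2)

note 3 onset = 3/2b = 1363.636ms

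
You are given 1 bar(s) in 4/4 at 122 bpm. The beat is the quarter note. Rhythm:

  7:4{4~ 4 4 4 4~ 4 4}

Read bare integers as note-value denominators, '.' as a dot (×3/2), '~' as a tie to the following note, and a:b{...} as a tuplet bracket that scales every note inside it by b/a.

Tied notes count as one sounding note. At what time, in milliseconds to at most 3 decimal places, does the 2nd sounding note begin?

1. 0.0ms @ 0 + 562.061ms (8/7)
2. 562.061ms @ 8/7 + 281.03ms (4/7)
3. 843.091ms @ 12/7 + 281.03ms (4/7)
4. 1124.122ms @ 16/7 + 562.061ms (8/7)
5. 1686.183ms @ 24/7 + 281.03ms (4/7)

note 2 onset = 8/7b = 562.061ms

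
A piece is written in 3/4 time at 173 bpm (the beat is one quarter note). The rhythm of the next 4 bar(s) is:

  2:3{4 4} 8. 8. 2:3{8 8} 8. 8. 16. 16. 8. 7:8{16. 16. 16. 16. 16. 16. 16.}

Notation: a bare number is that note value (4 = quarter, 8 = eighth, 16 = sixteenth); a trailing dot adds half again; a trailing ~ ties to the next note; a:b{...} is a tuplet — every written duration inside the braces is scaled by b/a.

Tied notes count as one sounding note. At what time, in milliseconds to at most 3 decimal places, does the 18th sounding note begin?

note 18 onset = 81/7b = 4013.212ms

1. 0.0ms @ 0 + 520.231ms (3/2)
2. 520.231ms @ 3/2 + 520.231ms (3/2)
3. 1040.462ms @ 3 + 260.116ms (3/4)
4. 1300.578ms @ 15/4 + 260.116ms (3/4)
5. 1560.694ms @ 9/2 + 260.116ms (3/4)
6. 1820.809ms @ 21/4 + 260.116ms (3/4)
7. 2080.925ms @ 6 + 260.116ms (3/4)
8. 2341.04ms @ 27/4 + 260.116ms (3/4)
9. 2601.156ms @ 15/2 + 130.058ms (3/8)
10. 2731.214ms @ 63/8 + 130.058ms (3/8)
11. 2861.272ms @ 33/4 + 260.116ms (3/4)
12. 3121.387ms @ 9 + 148.637ms (3/7)
13. 3270.025ms @ 66/7 + 148.637ms (3/7)
14. 3418.662ms @ 69/7 + 148.637ms (3/7)
15. 3567.3ms @ 72/7 + 148.637ms (3/7)
16. 3715.937ms @ 75/7 + 148.637ms (3/7)
17. 3864.575ms @ 78/7 + 148.637ms (3/7)
18. 4013.212ms @ 81/7 + 148.637ms (3/7)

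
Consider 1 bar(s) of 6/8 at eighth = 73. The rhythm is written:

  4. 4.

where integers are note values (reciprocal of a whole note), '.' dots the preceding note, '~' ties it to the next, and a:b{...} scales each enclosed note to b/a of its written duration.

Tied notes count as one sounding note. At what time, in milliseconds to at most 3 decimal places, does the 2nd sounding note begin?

note 2 onset = 3b = 2465.753ms

1. 0.0ms @ 0 + 2465.753ms (3)
2. 2465.753ms @ 3 + 2465.753ms (3)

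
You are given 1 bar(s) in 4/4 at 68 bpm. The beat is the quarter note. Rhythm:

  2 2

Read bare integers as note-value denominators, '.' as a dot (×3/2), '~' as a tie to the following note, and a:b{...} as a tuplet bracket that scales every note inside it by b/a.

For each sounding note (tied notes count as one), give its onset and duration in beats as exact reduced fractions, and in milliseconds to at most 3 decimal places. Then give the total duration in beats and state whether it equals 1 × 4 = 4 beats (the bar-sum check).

1) 0.0ms=0b +1764.706ms=2b
2) 1764.706ms=2b +1764.706ms=2b
Σ=4b of 4 (68bpm 4/4) — PASS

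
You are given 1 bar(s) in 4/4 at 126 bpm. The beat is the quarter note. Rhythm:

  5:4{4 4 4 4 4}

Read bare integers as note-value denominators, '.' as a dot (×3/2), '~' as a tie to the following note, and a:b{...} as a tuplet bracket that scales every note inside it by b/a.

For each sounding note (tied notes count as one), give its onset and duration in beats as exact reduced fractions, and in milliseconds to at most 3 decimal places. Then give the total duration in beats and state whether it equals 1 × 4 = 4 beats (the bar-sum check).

1) 0.0ms=0b +380.952ms=4/5b
2) 380.952ms=4/5b +380.952ms=4/5b
3) 761.905ms=8/5b +380.952ms=4/5b
4) 1142.857ms=12/5b +380.952ms=4/5b
5) 1523.81ms=16/5b +380.952ms=4/5b
Σ=4b of 4 (126bpm 4/4) — PASS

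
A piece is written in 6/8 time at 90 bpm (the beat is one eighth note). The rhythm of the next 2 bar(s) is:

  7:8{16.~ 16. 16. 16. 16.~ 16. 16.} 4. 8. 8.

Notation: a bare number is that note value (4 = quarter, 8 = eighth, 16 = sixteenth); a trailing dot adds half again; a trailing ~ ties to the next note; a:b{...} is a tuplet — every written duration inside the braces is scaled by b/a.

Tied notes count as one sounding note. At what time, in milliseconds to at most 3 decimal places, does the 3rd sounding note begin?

note 3 onset = 18/7b = 1714.286ms

1. 0.0ms @ 0 + 1142.857ms (12/7)
2. 1142.857ms @ 12/7 + 571.429ms (6/7)
3. 1714.286ms @ 18/7 + 571.429ms (6/7)
4. 2285.714ms @ 24/7 + 1142.857ms (12/7)
5. 3428.571ms @ 36/7 + 571.429ms (6/7)
6. 4000.0ms @ 6 + 2000.0ms (3)
7. 6000.0ms @ 9 + 1000.0ms (3/2)
8. 7000.0ms @ 21/2 + 1000.0ms (3/2)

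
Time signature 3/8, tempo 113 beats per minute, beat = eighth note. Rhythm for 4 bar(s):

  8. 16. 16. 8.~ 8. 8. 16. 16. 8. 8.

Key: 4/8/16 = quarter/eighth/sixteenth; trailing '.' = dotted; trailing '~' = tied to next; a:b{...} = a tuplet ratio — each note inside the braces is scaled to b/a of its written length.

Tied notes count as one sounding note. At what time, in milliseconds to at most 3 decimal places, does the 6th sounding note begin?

note 6 onset = 15/2b = 3982.301ms

1. 0.0ms @ 0 + 796.46ms (3/2)
2. 796.46ms @ 3/2 + 398.23ms (3/4)
3. 1194.69ms @ 9/4 + 398.23ms (3/4)
4. 1592.92ms @ 3 + 1592.92ms (3)
5. 3185.841ms @ 6 + 796.46ms (3/2)
6. 3982.301ms @ 15/2 + 398.23ms (3/4)
7. 4380.531ms @ 33/4 + 398.23ms (3/4)
8. 4778.761ms @ 9 + 796.46ms (3/2)
9. 5575.221ms @ 21/2 + 796.46ms (3/2)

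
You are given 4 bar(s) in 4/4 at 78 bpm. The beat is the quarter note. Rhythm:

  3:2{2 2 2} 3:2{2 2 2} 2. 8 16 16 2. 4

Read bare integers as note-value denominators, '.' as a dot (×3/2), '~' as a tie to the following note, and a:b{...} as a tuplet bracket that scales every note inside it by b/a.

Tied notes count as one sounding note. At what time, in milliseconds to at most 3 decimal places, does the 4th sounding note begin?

1. 0.0ms @ 0 + 1025.641ms (4/3)
2. 1025.641ms @ 4/3 + 1025.641ms (4/3)
3. 2051.282ms @ 8/3 + 1025.641ms (4/3)
4. 3076.923ms @ 4 + 1025.641ms (4/3)
5. 4102.564ms @ 16/3 + 1025.641ms (4/3)
6. 5128.205ms @ 20/3 + 1025.641ms (4/3)
7. 6153.846ms @ 8 + 2307.692ms (3)
8. 8461.538ms @ 11 + 384.615ms (1/2)
9. 8846.154ms @ 23/2 + 192.308ms (1/4)
10. 9038.462ms @ 47/4 + 192.308ms (1/4)
11. 9230.769ms @ 12 + 2307.692ms (3)
12. 11538.462ms @ 15 + 769.231ms (1)

note 4 onset = 4b = 3076.923ms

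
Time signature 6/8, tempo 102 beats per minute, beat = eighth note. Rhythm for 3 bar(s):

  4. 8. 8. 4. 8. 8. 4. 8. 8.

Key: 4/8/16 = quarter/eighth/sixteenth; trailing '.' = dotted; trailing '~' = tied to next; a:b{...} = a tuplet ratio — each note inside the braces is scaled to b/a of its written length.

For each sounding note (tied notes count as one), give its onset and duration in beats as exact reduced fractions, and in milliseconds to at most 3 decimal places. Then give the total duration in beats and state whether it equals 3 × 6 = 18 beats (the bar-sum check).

1) 0.0ms=0b +1764.706ms=3b
2) 1764.706ms=3b +882.353ms=3/2b
3) 2647.059ms=9/2b +882.353ms=3/2b
4) 3529.412ms=6b +1764.706ms=3b
5) 5294.118ms=9b +882.353ms=3/2b
6) 6176.471ms=21/2b +882.353ms=3/2b
7) 7058.824ms=12b +1764.706ms=3b
8) 8823.529ms=15b +882.353ms=3/2b
9) 9705.882ms=33/2b +882.353ms=3/2b
Σ=18b of 18 (102bpm 6/8) — PASS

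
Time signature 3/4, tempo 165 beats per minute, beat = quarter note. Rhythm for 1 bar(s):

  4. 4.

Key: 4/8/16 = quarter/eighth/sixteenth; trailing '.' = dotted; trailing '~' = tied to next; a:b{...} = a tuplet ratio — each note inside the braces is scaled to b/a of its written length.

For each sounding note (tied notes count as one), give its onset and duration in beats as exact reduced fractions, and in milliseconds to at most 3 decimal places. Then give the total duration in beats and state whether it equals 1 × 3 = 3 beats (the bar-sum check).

1) 0.0ms=0b +545.455ms=3/2b
2) 545.455ms=3/2b +545.455ms=3/2b
Σ=3b of 3 (165bpm 3/4) — PASS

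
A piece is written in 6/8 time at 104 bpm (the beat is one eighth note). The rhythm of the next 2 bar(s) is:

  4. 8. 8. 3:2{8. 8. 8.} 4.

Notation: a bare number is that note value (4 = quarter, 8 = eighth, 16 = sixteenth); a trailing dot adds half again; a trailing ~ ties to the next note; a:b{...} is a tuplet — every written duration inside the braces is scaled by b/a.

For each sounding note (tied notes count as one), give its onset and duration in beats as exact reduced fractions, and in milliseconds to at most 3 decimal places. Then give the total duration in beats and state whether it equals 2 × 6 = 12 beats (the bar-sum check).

1) 0.0ms=0b +1730.769ms=3b
2) 1730.769ms=3b +865.385ms=3/2b
3) 2596.154ms=9/2b +865.385ms=3/2b
4) 3461.538ms=6b +576.923ms=1b
5) 4038.462ms=7b +576.923ms=1b
6) 4615.385ms=8b +576.923ms=1b
7) 5192.308ms=9b +1730.769ms=3b
Σ=12b of 12 (104bpm 6/8) — PASS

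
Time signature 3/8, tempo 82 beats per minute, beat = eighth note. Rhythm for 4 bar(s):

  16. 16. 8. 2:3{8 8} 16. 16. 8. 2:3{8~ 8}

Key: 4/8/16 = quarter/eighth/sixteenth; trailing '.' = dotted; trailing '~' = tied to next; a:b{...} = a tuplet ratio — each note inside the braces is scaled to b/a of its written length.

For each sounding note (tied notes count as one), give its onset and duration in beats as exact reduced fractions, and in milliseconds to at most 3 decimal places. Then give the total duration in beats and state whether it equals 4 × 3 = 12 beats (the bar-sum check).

1) 0.0ms=0b +548.78ms=3/4b
2) 548.78ms=3/4b +548.78ms=3/4b
3) 1097.561ms=3/2b +1097.561ms=3/2b
4) 2195.122ms=3b +1097.561ms=3/2b
5) 3292.683ms=9/2b +1097.561ms=3/2b
6) 4390.244ms=6b +548.78ms=3/4b
7) 4939.024ms=27/4b +548.78ms=3/4b
8) 5487.805ms=15/2b +1097.561ms=3/2b
9) 6585.366ms=9b +2195.122ms=3b
Σ=12b of 12 (82bpm 3/8) — PASS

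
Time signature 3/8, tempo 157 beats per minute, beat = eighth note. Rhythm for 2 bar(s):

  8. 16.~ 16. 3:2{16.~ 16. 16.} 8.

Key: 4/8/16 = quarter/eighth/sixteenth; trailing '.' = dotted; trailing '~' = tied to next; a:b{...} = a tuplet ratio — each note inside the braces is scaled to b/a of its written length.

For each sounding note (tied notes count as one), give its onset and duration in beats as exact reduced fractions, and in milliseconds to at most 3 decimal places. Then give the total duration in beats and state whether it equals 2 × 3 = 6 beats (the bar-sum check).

1) 0.0ms=0b +573.248ms=3/2b
2) 573.248ms=3/2b +573.248ms=3/2b
3) 1146.497ms=3b +382.166ms=1b
4) 1528.662ms=4b +191.083ms=1/2b
5) 1719.745ms=9/2b +573.248ms=3/2b
Σ=6b of 6 (157bpm 3/8) — PASS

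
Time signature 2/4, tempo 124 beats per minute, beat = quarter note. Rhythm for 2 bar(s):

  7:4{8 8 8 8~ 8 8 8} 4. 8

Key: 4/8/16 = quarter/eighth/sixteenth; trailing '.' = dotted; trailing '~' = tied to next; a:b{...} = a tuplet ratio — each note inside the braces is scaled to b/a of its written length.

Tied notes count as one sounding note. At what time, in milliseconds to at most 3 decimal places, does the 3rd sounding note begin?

1. 0.0ms @ 0 + 138.249ms (2/7)
2. 138.249ms @ 2/7 + 138.249ms (2/7)
3. 276.498ms @ 4/7 + 138.249ms (2/7)
4. 414.747ms @ 6/7 + 276.498ms (4/7)
5. 691.244ms @ 10/7 + 138.249ms (2/7)
6. 829.493ms @ 12/7 + 138.249ms (2/7)
7. 967.742ms @ 2 + 725.806ms (3/2)
8. 1693.548ms @ 7/2 + 241.935ms (1/2)

note 3 onset = 4/7b = 276.498ms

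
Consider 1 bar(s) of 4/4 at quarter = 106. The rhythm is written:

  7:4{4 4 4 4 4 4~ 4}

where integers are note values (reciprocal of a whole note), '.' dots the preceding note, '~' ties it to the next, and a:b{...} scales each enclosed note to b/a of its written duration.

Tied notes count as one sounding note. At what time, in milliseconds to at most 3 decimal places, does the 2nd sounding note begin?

note 2 onset = 4/7b = 323.45ms

1. 0.0ms @ 0 + 323.45ms (4/7)
2. 323.45ms @ 4/7 + 323.45ms (4/7)
3. 646.9ms @ 8/7 + 323.45ms (4/7)
4. 970.35ms @ 12/7 + 323.45ms (4/7)
5. 1293.801ms @ 16/7 + 323.45ms (4/7)
6. 1617.251ms @ 20/7 + 646.9ms (8/7)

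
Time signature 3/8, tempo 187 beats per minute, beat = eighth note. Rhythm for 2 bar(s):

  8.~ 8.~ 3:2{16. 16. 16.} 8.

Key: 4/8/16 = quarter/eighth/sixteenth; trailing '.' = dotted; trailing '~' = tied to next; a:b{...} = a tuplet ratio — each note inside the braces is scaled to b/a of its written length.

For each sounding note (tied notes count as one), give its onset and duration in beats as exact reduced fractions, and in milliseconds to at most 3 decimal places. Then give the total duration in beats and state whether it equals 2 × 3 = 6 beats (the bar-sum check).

1) 0.0ms=0b +1122.995ms=7/2b
2) 1122.995ms=7/2b +160.428ms=1/2b
3) 1283.422ms=4b +160.428ms=1/2b
4) 1443.85ms=9/2b +481.283ms=3/2b
Σ=6b of 6 (187bpm 3/8) — PASS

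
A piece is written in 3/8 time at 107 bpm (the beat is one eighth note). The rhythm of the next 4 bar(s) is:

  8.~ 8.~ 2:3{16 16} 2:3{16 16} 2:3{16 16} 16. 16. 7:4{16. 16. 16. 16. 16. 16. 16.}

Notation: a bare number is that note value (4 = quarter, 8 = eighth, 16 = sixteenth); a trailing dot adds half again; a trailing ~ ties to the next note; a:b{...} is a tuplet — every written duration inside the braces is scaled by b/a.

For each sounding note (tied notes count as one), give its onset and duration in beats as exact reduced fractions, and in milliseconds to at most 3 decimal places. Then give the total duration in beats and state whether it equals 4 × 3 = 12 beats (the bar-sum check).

1) 0.0ms=0b +2102.804ms=15/4b
2) 2102.804ms=15/4b +420.561ms=3/4b
3) 2523.364ms=9/2b +420.561ms=3/4b
4) 2943.925ms=21/4b +420.561ms=3/4b
5) 3364.486ms=6b +420.561ms=3/4b
6) 3785.047ms=27/4b +420.561ms=3/4b
7) 4205.607ms=15/2b +420.561ms=3/4b
8) 4626.168ms=33/4b +420.561ms=3/4b
9) 5046.729ms=9b +240.32ms=3/7b
10) 5287.049ms=66/7b +240.32ms=3/7b
11) 5527.37ms=69/7b +240.32ms=3/7b
12) 5767.69ms=72/7b +240.32ms=3/7b
13) 6008.011ms=75/7b +240.32ms=3/7b
14) 6248.331ms=78/7b +240.32ms=3/7b
15) 6488.652ms=81/7b +240.32ms=3/7b
Σ=12b of 12 (107bpm 3/8) — PASS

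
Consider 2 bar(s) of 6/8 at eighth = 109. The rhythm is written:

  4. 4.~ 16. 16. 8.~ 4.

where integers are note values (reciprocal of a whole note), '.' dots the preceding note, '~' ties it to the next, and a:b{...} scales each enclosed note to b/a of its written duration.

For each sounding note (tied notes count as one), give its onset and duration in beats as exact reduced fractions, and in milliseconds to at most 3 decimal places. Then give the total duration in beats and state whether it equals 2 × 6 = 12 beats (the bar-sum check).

1) 0.0ms=0b +1651.376ms=3b
2) 1651.376ms=3b +2064.22ms=15/4b
3) 3715.596ms=27/4b +412.844ms=3/4b
4) 4128.44ms=15/2b +2477.064ms=9/2b
Σ=12b of 12 (109bpm 6/8) — PASS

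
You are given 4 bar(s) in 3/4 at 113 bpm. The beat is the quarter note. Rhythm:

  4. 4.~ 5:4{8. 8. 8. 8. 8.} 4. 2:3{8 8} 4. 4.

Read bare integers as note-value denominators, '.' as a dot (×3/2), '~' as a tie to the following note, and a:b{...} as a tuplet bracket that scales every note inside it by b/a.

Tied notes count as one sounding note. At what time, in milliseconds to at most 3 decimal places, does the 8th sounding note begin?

1. 0.0ms @ 0 + 796.46ms (3/2)
2. 796.46ms @ 3/2 + 1115.044ms (21/10)
3. 1911.504ms @ 18/5 + 318.584ms (3/5)
4. 2230.088ms @ 21/5 + 318.584ms (3/5)
5. 2548.673ms @ 24/5 + 318.584ms (3/5)
6. 2867.257ms @ 27/5 + 318.584ms (3/5)
7. 3185.841ms @ 6 + 796.46ms (3/2)
8. 3982.301ms @ 15/2 + 398.23ms (3/4)
9. 4380.531ms @ 33/4 + 398.23ms (3/4)
10. 4778.761ms @ 9 + 796.46ms (3/2)
11. 5575.221ms @ 21/2 + 796.46ms (3/2)

note 8 onset = 15/2b = 3982.301ms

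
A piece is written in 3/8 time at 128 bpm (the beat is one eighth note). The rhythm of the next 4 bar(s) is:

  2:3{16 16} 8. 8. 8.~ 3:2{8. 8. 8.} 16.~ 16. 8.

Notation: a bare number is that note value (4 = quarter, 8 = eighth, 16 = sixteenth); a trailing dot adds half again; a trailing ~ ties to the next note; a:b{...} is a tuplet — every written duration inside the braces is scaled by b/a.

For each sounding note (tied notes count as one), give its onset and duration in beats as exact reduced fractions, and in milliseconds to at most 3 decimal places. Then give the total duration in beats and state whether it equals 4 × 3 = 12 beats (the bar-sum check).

1) 0.0ms=0b +351.562ms=3/4b
2) 351.562ms=3/4b +351.562ms=3/4b
3) 703.125ms=3/2b +703.125ms=3/2b
4) 1406.25ms=3b +703.125ms=3/2b
5) 2109.375ms=9/2b +1171.875ms=5/2b
6) 3281.25ms=7b +468.75ms=1b
7) 3750.0ms=8b +468.75ms=1b
8) 4218.75ms=9b +703.125ms=3/2b
9) 4921.875ms=21/2b +703.125ms=3/2b
Σ=12b of 12 (128bpm 3/8) — PASS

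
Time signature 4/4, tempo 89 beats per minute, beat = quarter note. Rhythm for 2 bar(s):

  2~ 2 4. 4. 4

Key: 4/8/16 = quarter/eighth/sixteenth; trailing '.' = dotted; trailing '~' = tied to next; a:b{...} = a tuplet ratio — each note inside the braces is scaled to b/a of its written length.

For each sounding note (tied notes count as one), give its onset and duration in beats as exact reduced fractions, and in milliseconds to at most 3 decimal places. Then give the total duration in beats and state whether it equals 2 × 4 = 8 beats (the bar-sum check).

1) 0.0ms=0b +2696.629ms=4b
2) 2696.629ms=4b +1011.236ms=3/2b
3) 3707.865ms=11/2b +1011.236ms=3/2b
4) 4719.101ms=7b +674.157ms=1b
Σ=8b of 8 (89bpm 4/4) — PASS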